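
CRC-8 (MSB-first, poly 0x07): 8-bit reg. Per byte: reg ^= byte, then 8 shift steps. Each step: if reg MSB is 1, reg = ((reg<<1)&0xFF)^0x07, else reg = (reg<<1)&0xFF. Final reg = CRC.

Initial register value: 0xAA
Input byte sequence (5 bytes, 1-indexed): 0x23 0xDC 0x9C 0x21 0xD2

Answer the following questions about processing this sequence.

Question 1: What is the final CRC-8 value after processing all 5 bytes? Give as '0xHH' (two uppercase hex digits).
After byte 1 (0x23): reg=0xB6
After byte 2 (0xDC): reg=0x11
After byte 3 (0x9C): reg=0xAA
After byte 4 (0x21): reg=0xB8
After byte 5 (0xD2): reg=0x11

Answer: 0x11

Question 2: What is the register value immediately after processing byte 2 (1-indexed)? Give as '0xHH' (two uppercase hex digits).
After byte 1 (0x23): reg=0xB6
After byte 2 (0xDC): reg=0x11

Answer: 0x11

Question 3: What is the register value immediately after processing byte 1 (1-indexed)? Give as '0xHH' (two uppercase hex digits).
Answer: 0xB6

Derivation:
After byte 1 (0x23): reg=0xB6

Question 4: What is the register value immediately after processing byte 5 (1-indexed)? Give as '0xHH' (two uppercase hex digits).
Answer: 0x11

Derivation:
After byte 1 (0x23): reg=0xB6
After byte 2 (0xDC): reg=0x11
After byte 3 (0x9C): reg=0xAA
After byte 4 (0x21): reg=0xB8
After byte 5 (0xD2): reg=0x11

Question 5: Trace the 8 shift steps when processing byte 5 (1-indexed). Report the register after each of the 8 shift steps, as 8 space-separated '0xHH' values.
Answer: 0xD4 0xAF 0x59 0xB2 0x63 0xC6 0x8B 0x11

Derivation:
After byte 1 (0x23): reg=0xB6
After byte 2 (0xDC): reg=0x11
After byte 3 (0x9C): reg=0xAA
After byte 4 (0x21): reg=0xB8
Register before byte 5: 0xB8
After XOR with byte 0xD2: 0x6A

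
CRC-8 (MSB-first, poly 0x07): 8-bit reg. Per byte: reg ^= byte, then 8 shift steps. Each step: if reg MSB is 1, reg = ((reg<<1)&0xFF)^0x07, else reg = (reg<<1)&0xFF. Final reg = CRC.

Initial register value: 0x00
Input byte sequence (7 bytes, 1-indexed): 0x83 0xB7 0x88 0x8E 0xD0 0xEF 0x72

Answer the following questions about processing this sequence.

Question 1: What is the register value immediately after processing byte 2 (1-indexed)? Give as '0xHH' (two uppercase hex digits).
After byte 1 (0x83): reg=0x80
After byte 2 (0xB7): reg=0x85

Answer: 0x85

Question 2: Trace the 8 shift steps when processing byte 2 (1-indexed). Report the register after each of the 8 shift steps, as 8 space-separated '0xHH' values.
Answer: 0x6E 0xDC 0xBF 0x79 0xF2 0xE3 0xC1 0x85

Derivation:
After byte 1 (0x83): reg=0x80
Register before byte 2: 0x80
After XOR with byte 0xB7: 0x37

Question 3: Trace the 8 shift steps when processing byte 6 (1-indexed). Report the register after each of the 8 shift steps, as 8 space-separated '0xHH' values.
Answer: 0x40 0x80 0x07 0x0E 0x1C 0x38 0x70 0xE0

Derivation:
After byte 1 (0x83): reg=0x80
After byte 2 (0xB7): reg=0x85
After byte 3 (0x88): reg=0x23
After byte 4 (0x8E): reg=0x4A
After byte 5 (0xD0): reg=0xCF
Register before byte 6: 0xCF
After XOR with byte 0xEF: 0x20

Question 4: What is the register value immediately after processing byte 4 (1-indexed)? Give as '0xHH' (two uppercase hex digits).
Answer: 0x4A

Derivation:
After byte 1 (0x83): reg=0x80
After byte 2 (0xB7): reg=0x85
After byte 3 (0x88): reg=0x23
After byte 4 (0x8E): reg=0x4A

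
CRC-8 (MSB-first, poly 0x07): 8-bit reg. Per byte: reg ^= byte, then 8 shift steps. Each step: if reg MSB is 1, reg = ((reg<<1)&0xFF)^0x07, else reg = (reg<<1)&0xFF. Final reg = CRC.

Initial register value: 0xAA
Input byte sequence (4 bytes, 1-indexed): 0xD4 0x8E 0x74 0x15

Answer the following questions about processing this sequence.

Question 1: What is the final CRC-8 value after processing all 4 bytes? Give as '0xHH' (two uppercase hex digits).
After byte 1 (0xD4): reg=0x7D
After byte 2 (0x8E): reg=0xD7
After byte 3 (0x74): reg=0x60
After byte 4 (0x15): reg=0x4C

Answer: 0x4C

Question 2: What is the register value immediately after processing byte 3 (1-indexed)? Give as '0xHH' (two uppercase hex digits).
Answer: 0x60

Derivation:
After byte 1 (0xD4): reg=0x7D
After byte 2 (0x8E): reg=0xD7
After byte 3 (0x74): reg=0x60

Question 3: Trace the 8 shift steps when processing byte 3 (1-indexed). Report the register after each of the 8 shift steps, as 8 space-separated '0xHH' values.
Answer: 0x41 0x82 0x03 0x06 0x0C 0x18 0x30 0x60

Derivation:
After byte 1 (0xD4): reg=0x7D
After byte 2 (0x8E): reg=0xD7
Register before byte 3: 0xD7
After XOR with byte 0x74: 0xA3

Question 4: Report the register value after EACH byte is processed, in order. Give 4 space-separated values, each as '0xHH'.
0x7D 0xD7 0x60 0x4C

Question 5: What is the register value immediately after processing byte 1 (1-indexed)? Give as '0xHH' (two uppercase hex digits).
After byte 1 (0xD4): reg=0x7D

Answer: 0x7D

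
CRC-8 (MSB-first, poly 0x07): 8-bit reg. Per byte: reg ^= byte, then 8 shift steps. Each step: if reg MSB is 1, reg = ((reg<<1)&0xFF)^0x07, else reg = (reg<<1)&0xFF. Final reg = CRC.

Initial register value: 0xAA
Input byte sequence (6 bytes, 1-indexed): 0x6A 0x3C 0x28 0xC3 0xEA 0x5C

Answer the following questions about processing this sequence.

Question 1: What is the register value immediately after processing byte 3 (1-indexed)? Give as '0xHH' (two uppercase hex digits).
Answer: 0x50

Derivation:
After byte 1 (0x6A): reg=0x4E
After byte 2 (0x3C): reg=0x59
After byte 3 (0x28): reg=0x50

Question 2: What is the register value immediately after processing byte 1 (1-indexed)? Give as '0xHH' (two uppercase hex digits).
After byte 1 (0x6A): reg=0x4E

Answer: 0x4E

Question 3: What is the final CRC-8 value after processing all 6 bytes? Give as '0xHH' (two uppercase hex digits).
After byte 1 (0x6A): reg=0x4E
After byte 2 (0x3C): reg=0x59
After byte 3 (0x28): reg=0x50
After byte 4 (0xC3): reg=0xF0
After byte 5 (0xEA): reg=0x46
After byte 6 (0x5C): reg=0x46

Answer: 0x46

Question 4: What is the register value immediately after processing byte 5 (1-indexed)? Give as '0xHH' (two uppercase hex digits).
Answer: 0x46

Derivation:
After byte 1 (0x6A): reg=0x4E
After byte 2 (0x3C): reg=0x59
After byte 3 (0x28): reg=0x50
After byte 4 (0xC3): reg=0xF0
After byte 5 (0xEA): reg=0x46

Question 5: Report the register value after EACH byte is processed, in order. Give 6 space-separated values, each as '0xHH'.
0x4E 0x59 0x50 0xF0 0x46 0x46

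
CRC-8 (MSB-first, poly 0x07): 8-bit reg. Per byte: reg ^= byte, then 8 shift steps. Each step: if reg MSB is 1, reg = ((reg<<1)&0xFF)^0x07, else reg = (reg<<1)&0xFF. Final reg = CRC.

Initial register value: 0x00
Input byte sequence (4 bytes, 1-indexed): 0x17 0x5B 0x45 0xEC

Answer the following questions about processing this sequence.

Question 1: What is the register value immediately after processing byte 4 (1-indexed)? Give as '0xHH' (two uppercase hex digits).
After byte 1 (0x17): reg=0x65
After byte 2 (0x5B): reg=0xBA
After byte 3 (0x45): reg=0xF3
After byte 4 (0xEC): reg=0x5D

Answer: 0x5D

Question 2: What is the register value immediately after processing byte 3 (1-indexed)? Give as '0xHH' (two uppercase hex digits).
After byte 1 (0x17): reg=0x65
After byte 2 (0x5B): reg=0xBA
After byte 3 (0x45): reg=0xF3

Answer: 0xF3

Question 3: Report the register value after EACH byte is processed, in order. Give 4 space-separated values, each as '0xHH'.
0x65 0xBA 0xF3 0x5D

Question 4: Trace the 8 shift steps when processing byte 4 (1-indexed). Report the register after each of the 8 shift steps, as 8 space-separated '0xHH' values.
After byte 1 (0x17): reg=0x65
After byte 2 (0x5B): reg=0xBA
After byte 3 (0x45): reg=0xF3
Register before byte 4: 0xF3
After XOR with byte 0xEC: 0x1F

Answer: 0x3E 0x7C 0xF8 0xF7 0xE9 0xD5 0xAD 0x5D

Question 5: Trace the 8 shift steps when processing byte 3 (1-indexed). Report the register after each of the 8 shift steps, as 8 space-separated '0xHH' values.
After byte 1 (0x17): reg=0x65
After byte 2 (0x5B): reg=0xBA
Register before byte 3: 0xBA
After XOR with byte 0x45: 0xFF

Answer: 0xF9 0xF5 0xED 0xDD 0xBD 0x7D 0xFA 0xF3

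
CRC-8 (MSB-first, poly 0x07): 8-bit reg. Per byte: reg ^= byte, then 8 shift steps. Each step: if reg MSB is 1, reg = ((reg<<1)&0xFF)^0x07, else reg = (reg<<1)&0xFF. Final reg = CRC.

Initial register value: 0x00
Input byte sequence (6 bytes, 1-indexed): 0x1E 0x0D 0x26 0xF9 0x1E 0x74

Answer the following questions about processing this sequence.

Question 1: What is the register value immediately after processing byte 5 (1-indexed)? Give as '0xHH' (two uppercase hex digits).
After byte 1 (0x1E): reg=0x5A
After byte 2 (0x0D): reg=0xA2
After byte 3 (0x26): reg=0x95
After byte 4 (0xF9): reg=0x03
After byte 5 (0x1E): reg=0x53

Answer: 0x53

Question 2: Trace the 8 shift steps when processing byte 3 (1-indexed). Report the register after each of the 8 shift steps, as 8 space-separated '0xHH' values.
After byte 1 (0x1E): reg=0x5A
After byte 2 (0x0D): reg=0xA2
Register before byte 3: 0xA2
After XOR with byte 0x26: 0x84

Answer: 0x0F 0x1E 0x3C 0x78 0xF0 0xE7 0xC9 0x95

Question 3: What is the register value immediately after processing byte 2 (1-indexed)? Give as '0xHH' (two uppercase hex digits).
Answer: 0xA2

Derivation:
After byte 1 (0x1E): reg=0x5A
After byte 2 (0x0D): reg=0xA2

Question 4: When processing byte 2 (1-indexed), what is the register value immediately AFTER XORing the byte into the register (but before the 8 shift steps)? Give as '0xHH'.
Register before byte 2: 0x5A
Byte 2: 0x0D
0x5A XOR 0x0D = 0x57

Answer: 0x57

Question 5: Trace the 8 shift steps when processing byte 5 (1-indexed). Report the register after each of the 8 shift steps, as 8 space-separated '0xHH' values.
After byte 1 (0x1E): reg=0x5A
After byte 2 (0x0D): reg=0xA2
After byte 3 (0x26): reg=0x95
After byte 4 (0xF9): reg=0x03
Register before byte 5: 0x03
After XOR with byte 0x1E: 0x1D

Answer: 0x3A 0x74 0xE8 0xD7 0xA9 0x55 0xAA 0x53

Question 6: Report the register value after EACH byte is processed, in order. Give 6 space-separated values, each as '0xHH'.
0x5A 0xA2 0x95 0x03 0x53 0xF5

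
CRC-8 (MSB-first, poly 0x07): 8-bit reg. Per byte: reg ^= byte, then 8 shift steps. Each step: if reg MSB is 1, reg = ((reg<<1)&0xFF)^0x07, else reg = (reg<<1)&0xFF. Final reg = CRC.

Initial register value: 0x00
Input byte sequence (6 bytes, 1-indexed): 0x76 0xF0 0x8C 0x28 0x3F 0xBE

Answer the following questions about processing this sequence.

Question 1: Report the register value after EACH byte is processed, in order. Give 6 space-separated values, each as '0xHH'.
0x45 0x02 0xA3 0xB8 0x9C 0xEE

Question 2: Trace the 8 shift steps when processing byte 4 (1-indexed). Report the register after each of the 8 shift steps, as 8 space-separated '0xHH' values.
Answer: 0x11 0x22 0x44 0x88 0x17 0x2E 0x5C 0xB8

Derivation:
After byte 1 (0x76): reg=0x45
After byte 2 (0xF0): reg=0x02
After byte 3 (0x8C): reg=0xA3
Register before byte 4: 0xA3
After XOR with byte 0x28: 0x8B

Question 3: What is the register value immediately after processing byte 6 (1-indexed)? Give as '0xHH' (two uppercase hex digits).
Answer: 0xEE

Derivation:
After byte 1 (0x76): reg=0x45
After byte 2 (0xF0): reg=0x02
After byte 3 (0x8C): reg=0xA3
After byte 4 (0x28): reg=0xB8
After byte 5 (0x3F): reg=0x9C
After byte 6 (0xBE): reg=0xEE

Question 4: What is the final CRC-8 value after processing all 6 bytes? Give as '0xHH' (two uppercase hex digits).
Answer: 0xEE

Derivation:
After byte 1 (0x76): reg=0x45
After byte 2 (0xF0): reg=0x02
After byte 3 (0x8C): reg=0xA3
After byte 4 (0x28): reg=0xB8
After byte 5 (0x3F): reg=0x9C
After byte 6 (0xBE): reg=0xEE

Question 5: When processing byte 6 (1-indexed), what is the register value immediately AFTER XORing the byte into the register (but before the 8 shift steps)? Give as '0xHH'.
Register before byte 6: 0x9C
Byte 6: 0xBE
0x9C XOR 0xBE = 0x22

Answer: 0x22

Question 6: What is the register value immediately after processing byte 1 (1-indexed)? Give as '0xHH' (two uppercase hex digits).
After byte 1 (0x76): reg=0x45

Answer: 0x45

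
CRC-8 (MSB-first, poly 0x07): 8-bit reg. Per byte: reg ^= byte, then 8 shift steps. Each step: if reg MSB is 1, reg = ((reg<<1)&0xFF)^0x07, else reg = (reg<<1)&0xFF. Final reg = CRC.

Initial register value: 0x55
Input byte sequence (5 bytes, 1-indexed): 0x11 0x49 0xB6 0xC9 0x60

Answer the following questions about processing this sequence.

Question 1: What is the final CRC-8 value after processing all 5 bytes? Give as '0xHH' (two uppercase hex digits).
Answer: 0x9A

Derivation:
After byte 1 (0x11): reg=0xDB
After byte 2 (0x49): reg=0xF7
After byte 3 (0xB6): reg=0xC0
After byte 4 (0xC9): reg=0x3F
After byte 5 (0x60): reg=0x9A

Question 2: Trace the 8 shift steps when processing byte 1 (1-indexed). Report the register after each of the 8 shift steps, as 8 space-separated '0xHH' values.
Answer: 0x88 0x17 0x2E 0x5C 0xB8 0x77 0xEE 0xDB

Derivation:
Register before byte 1: 0x55
After XOR with byte 0x11: 0x44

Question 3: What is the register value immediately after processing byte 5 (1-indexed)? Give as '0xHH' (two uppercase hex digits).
After byte 1 (0x11): reg=0xDB
After byte 2 (0x49): reg=0xF7
After byte 3 (0xB6): reg=0xC0
After byte 4 (0xC9): reg=0x3F
After byte 5 (0x60): reg=0x9A

Answer: 0x9A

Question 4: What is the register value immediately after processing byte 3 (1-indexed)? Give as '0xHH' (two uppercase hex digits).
Answer: 0xC0

Derivation:
After byte 1 (0x11): reg=0xDB
After byte 2 (0x49): reg=0xF7
After byte 3 (0xB6): reg=0xC0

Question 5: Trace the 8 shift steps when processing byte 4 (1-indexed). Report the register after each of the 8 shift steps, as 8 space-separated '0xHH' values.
After byte 1 (0x11): reg=0xDB
After byte 2 (0x49): reg=0xF7
After byte 3 (0xB6): reg=0xC0
Register before byte 4: 0xC0
After XOR with byte 0xC9: 0x09

Answer: 0x12 0x24 0x48 0x90 0x27 0x4E 0x9C 0x3F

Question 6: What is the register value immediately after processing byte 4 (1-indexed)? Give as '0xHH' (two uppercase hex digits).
Answer: 0x3F

Derivation:
After byte 1 (0x11): reg=0xDB
After byte 2 (0x49): reg=0xF7
After byte 3 (0xB6): reg=0xC0
After byte 4 (0xC9): reg=0x3F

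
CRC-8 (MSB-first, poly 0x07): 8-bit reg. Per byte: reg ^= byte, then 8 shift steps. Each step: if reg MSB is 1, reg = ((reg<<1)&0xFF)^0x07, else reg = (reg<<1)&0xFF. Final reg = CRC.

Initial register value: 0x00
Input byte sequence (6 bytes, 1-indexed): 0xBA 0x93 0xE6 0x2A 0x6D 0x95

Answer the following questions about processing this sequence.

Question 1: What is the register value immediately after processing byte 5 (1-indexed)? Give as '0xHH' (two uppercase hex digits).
Answer: 0xEB

Derivation:
After byte 1 (0xBA): reg=0x2F
After byte 2 (0x93): reg=0x3D
After byte 3 (0xE6): reg=0x0F
After byte 4 (0x2A): reg=0xFB
After byte 5 (0x6D): reg=0xEB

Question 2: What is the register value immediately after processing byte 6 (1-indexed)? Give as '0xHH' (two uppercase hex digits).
Answer: 0x7D

Derivation:
After byte 1 (0xBA): reg=0x2F
After byte 2 (0x93): reg=0x3D
After byte 3 (0xE6): reg=0x0F
After byte 4 (0x2A): reg=0xFB
After byte 5 (0x6D): reg=0xEB
After byte 6 (0x95): reg=0x7D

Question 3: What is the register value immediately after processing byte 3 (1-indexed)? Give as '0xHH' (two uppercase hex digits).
After byte 1 (0xBA): reg=0x2F
After byte 2 (0x93): reg=0x3D
After byte 3 (0xE6): reg=0x0F

Answer: 0x0F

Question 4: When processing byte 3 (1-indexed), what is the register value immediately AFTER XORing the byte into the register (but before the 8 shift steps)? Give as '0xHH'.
Register before byte 3: 0x3D
Byte 3: 0xE6
0x3D XOR 0xE6 = 0xDB

Answer: 0xDB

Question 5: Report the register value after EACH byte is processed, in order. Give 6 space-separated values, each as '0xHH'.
0x2F 0x3D 0x0F 0xFB 0xEB 0x7D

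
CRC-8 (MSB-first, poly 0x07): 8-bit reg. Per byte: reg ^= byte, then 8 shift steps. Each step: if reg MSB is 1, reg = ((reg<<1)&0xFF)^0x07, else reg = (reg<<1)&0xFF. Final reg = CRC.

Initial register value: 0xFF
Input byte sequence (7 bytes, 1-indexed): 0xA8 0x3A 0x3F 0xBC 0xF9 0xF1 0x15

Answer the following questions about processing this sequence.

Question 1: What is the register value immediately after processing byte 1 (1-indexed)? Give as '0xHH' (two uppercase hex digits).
After byte 1 (0xA8): reg=0xA2

Answer: 0xA2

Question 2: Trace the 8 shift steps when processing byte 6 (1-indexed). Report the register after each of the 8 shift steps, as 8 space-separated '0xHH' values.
Answer: 0xC1 0x85 0x0D 0x1A 0x34 0x68 0xD0 0xA7

Derivation:
After byte 1 (0xA8): reg=0xA2
After byte 2 (0x3A): reg=0xC1
After byte 3 (0x3F): reg=0xF4
After byte 4 (0xBC): reg=0xFF
After byte 5 (0xF9): reg=0x12
Register before byte 6: 0x12
After XOR with byte 0xF1: 0xE3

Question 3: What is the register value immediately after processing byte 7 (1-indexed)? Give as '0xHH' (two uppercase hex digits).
Answer: 0x17

Derivation:
After byte 1 (0xA8): reg=0xA2
After byte 2 (0x3A): reg=0xC1
After byte 3 (0x3F): reg=0xF4
After byte 4 (0xBC): reg=0xFF
After byte 5 (0xF9): reg=0x12
After byte 6 (0xF1): reg=0xA7
After byte 7 (0x15): reg=0x17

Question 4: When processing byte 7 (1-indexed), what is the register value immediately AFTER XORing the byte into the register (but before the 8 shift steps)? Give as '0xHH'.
Register before byte 7: 0xA7
Byte 7: 0x15
0xA7 XOR 0x15 = 0xB2

Answer: 0xB2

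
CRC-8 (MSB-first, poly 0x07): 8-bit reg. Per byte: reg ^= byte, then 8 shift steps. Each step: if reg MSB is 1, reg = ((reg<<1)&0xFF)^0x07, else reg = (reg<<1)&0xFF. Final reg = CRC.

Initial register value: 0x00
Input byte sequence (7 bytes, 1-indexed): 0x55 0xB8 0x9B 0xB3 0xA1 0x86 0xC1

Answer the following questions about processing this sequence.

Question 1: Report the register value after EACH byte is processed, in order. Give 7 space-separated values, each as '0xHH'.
0xAC 0x6C 0xCB 0x6F 0x64 0xA0 0x20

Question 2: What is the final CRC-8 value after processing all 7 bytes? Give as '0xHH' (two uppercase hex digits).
After byte 1 (0x55): reg=0xAC
After byte 2 (0xB8): reg=0x6C
After byte 3 (0x9B): reg=0xCB
After byte 4 (0xB3): reg=0x6F
After byte 5 (0xA1): reg=0x64
After byte 6 (0x86): reg=0xA0
After byte 7 (0xC1): reg=0x20

Answer: 0x20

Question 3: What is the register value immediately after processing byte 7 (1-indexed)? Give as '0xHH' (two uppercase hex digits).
After byte 1 (0x55): reg=0xAC
After byte 2 (0xB8): reg=0x6C
After byte 3 (0x9B): reg=0xCB
After byte 4 (0xB3): reg=0x6F
After byte 5 (0xA1): reg=0x64
After byte 6 (0x86): reg=0xA0
After byte 7 (0xC1): reg=0x20

Answer: 0x20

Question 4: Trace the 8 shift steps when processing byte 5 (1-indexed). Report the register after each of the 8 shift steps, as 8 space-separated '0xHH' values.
Answer: 0x9B 0x31 0x62 0xC4 0x8F 0x19 0x32 0x64

Derivation:
After byte 1 (0x55): reg=0xAC
After byte 2 (0xB8): reg=0x6C
After byte 3 (0x9B): reg=0xCB
After byte 4 (0xB3): reg=0x6F
Register before byte 5: 0x6F
After XOR with byte 0xA1: 0xCE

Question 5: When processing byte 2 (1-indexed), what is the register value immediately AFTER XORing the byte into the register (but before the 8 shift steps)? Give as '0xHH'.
Register before byte 2: 0xAC
Byte 2: 0xB8
0xAC XOR 0xB8 = 0x14

Answer: 0x14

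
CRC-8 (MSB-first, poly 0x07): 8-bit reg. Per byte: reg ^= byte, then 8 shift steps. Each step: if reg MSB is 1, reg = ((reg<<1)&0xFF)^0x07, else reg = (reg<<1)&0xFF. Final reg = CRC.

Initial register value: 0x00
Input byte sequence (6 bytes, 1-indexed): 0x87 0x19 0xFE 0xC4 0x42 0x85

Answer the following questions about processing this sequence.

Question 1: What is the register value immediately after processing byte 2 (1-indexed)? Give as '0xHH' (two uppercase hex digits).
Answer: 0x92

Derivation:
After byte 1 (0x87): reg=0x9C
After byte 2 (0x19): reg=0x92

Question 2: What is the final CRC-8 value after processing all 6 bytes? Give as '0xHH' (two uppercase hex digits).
Answer: 0x78

Derivation:
After byte 1 (0x87): reg=0x9C
After byte 2 (0x19): reg=0x92
After byte 3 (0xFE): reg=0x03
After byte 4 (0xC4): reg=0x5B
After byte 5 (0x42): reg=0x4F
After byte 6 (0x85): reg=0x78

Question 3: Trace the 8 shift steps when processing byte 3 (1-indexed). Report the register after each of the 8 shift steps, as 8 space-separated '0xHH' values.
Answer: 0xD8 0xB7 0x69 0xD2 0xA3 0x41 0x82 0x03

Derivation:
After byte 1 (0x87): reg=0x9C
After byte 2 (0x19): reg=0x92
Register before byte 3: 0x92
After XOR with byte 0xFE: 0x6C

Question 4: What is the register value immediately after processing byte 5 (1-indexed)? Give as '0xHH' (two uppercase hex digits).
Answer: 0x4F

Derivation:
After byte 1 (0x87): reg=0x9C
After byte 2 (0x19): reg=0x92
After byte 3 (0xFE): reg=0x03
After byte 4 (0xC4): reg=0x5B
After byte 5 (0x42): reg=0x4F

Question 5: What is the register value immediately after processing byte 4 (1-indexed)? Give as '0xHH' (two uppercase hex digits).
After byte 1 (0x87): reg=0x9C
After byte 2 (0x19): reg=0x92
After byte 3 (0xFE): reg=0x03
After byte 4 (0xC4): reg=0x5B

Answer: 0x5B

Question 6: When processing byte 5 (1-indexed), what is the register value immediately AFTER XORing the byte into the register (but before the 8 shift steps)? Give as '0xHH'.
Answer: 0x19

Derivation:
Register before byte 5: 0x5B
Byte 5: 0x42
0x5B XOR 0x42 = 0x19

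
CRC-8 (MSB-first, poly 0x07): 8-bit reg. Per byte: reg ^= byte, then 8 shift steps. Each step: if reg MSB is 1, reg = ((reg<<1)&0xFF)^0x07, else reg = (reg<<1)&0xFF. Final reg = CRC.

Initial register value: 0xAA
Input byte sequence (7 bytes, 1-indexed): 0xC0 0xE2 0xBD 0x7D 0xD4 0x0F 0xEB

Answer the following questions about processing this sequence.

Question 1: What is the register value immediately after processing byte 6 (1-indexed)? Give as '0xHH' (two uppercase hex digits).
After byte 1 (0xC0): reg=0x11
After byte 2 (0xE2): reg=0xD7
After byte 3 (0xBD): reg=0x11
After byte 4 (0x7D): reg=0x03
After byte 5 (0xD4): reg=0x2B
After byte 6 (0x0F): reg=0xFC

Answer: 0xFC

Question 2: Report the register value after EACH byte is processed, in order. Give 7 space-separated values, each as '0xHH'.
0x11 0xD7 0x11 0x03 0x2B 0xFC 0x65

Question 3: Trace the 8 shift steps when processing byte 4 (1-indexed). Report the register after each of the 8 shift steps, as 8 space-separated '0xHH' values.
Answer: 0xD8 0xB7 0x69 0xD2 0xA3 0x41 0x82 0x03

Derivation:
After byte 1 (0xC0): reg=0x11
After byte 2 (0xE2): reg=0xD7
After byte 3 (0xBD): reg=0x11
Register before byte 4: 0x11
After XOR with byte 0x7D: 0x6C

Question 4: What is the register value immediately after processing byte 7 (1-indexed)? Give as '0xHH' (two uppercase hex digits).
After byte 1 (0xC0): reg=0x11
After byte 2 (0xE2): reg=0xD7
After byte 3 (0xBD): reg=0x11
After byte 4 (0x7D): reg=0x03
After byte 5 (0xD4): reg=0x2B
After byte 6 (0x0F): reg=0xFC
After byte 7 (0xEB): reg=0x65

Answer: 0x65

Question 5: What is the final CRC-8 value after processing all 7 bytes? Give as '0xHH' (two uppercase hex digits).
Answer: 0x65

Derivation:
After byte 1 (0xC0): reg=0x11
After byte 2 (0xE2): reg=0xD7
After byte 3 (0xBD): reg=0x11
After byte 4 (0x7D): reg=0x03
After byte 5 (0xD4): reg=0x2B
After byte 6 (0x0F): reg=0xFC
After byte 7 (0xEB): reg=0x65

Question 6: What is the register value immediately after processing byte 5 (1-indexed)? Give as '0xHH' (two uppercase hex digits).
After byte 1 (0xC0): reg=0x11
After byte 2 (0xE2): reg=0xD7
After byte 3 (0xBD): reg=0x11
After byte 4 (0x7D): reg=0x03
After byte 5 (0xD4): reg=0x2B

Answer: 0x2B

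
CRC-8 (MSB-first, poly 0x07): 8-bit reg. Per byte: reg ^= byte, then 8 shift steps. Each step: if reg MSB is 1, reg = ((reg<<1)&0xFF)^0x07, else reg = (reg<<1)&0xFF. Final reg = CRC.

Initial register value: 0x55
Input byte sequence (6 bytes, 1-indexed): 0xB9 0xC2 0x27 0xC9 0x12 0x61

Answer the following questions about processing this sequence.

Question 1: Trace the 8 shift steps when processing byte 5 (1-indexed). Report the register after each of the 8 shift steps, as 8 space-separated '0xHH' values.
After byte 1 (0xB9): reg=0x8A
After byte 2 (0xC2): reg=0xFF
After byte 3 (0x27): reg=0x06
After byte 4 (0xC9): reg=0x63
Register before byte 5: 0x63
After XOR with byte 0x12: 0x71

Answer: 0xE2 0xC3 0x81 0x05 0x0A 0x14 0x28 0x50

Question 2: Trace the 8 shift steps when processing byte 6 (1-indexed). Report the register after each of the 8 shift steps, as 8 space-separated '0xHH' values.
After byte 1 (0xB9): reg=0x8A
After byte 2 (0xC2): reg=0xFF
After byte 3 (0x27): reg=0x06
After byte 4 (0xC9): reg=0x63
After byte 5 (0x12): reg=0x50
Register before byte 6: 0x50
After XOR with byte 0x61: 0x31

Answer: 0x62 0xC4 0x8F 0x19 0x32 0x64 0xC8 0x97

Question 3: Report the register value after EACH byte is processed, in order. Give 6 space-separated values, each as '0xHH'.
0x8A 0xFF 0x06 0x63 0x50 0x97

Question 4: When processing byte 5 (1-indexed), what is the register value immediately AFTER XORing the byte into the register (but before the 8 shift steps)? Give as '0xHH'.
Register before byte 5: 0x63
Byte 5: 0x12
0x63 XOR 0x12 = 0x71

Answer: 0x71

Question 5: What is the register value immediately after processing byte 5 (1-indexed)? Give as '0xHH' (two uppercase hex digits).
After byte 1 (0xB9): reg=0x8A
After byte 2 (0xC2): reg=0xFF
After byte 3 (0x27): reg=0x06
After byte 4 (0xC9): reg=0x63
After byte 5 (0x12): reg=0x50

Answer: 0x50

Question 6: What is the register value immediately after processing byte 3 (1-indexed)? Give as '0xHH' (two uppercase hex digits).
After byte 1 (0xB9): reg=0x8A
After byte 2 (0xC2): reg=0xFF
After byte 3 (0x27): reg=0x06

Answer: 0x06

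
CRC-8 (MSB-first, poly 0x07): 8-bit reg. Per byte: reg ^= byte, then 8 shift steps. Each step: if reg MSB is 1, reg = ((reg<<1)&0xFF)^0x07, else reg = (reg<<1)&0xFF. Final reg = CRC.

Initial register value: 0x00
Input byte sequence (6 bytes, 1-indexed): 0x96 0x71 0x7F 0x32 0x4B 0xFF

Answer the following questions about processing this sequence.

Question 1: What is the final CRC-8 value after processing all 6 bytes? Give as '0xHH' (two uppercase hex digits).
After byte 1 (0x96): reg=0xEB
After byte 2 (0x71): reg=0xCF
After byte 3 (0x7F): reg=0x19
After byte 4 (0x32): reg=0xD1
After byte 5 (0x4B): reg=0xCF
After byte 6 (0xFF): reg=0x90

Answer: 0x90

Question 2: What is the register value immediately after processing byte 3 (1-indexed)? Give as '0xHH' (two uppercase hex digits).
Answer: 0x19

Derivation:
After byte 1 (0x96): reg=0xEB
After byte 2 (0x71): reg=0xCF
After byte 3 (0x7F): reg=0x19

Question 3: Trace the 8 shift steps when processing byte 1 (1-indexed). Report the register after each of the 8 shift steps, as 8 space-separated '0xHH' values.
Answer: 0x2B 0x56 0xAC 0x5F 0xBE 0x7B 0xF6 0xEB

Derivation:
Register before byte 1: 0x00
After XOR with byte 0x96: 0x96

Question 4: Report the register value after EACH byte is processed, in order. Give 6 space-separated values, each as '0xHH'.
0xEB 0xCF 0x19 0xD1 0xCF 0x90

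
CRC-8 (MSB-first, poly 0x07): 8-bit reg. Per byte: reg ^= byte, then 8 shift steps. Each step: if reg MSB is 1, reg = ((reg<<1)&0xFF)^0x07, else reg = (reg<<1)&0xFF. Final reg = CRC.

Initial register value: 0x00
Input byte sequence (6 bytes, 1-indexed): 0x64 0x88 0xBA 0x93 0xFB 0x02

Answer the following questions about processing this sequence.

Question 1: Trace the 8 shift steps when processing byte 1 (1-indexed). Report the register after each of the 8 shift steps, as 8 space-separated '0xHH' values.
Answer: 0xC8 0x97 0x29 0x52 0xA4 0x4F 0x9E 0x3B

Derivation:
Register before byte 1: 0x00
After XOR with byte 0x64: 0x64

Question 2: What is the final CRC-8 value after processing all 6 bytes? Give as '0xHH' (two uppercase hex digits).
Answer: 0xFA

Derivation:
After byte 1 (0x64): reg=0x3B
After byte 2 (0x88): reg=0x10
After byte 3 (0xBA): reg=0x5F
After byte 4 (0x93): reg=0x6A
After byte 5 (0xFB): reg=0xFE
After byte 6 (0x02): reg=0xFA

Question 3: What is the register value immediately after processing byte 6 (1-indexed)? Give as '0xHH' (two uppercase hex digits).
Answer: 0xFA

Derivation:
After byte 1 (0x64): reg=0x3B
After byte 2 (0x88): reg=0x10
After byte 3 (0xBA): reg=0x5F
After byte 4 (0x93): reg=0x6A
After byte 5 (0xFB): reg=0xFE
After byte 6 (0x02): reg=0xFA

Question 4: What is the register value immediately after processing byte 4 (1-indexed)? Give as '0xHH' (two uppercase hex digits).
After byte 1 (0x64): reg=0x3B
After byte 2 (0x88): reg=0x10
After byte 3 (0xBA): reg=0x5F
After byte 4 (0x93): reg=0x6A

Answer: 0x6A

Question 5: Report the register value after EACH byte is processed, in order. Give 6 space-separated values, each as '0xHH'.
0x3B 0x10 0x5F 0x6A 0xFE 0xFA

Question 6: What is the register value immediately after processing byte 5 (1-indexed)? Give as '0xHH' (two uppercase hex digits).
After byte 1 (0x64): reg=0x3B
After byte 2 (0x88): reg=0x10
After byte 3 (0xBA): reg=0x5F
After byte 4 (0x93): reg=0x6A
After byte 5 (0xFB): reg=0xFE

Answer: 0xFE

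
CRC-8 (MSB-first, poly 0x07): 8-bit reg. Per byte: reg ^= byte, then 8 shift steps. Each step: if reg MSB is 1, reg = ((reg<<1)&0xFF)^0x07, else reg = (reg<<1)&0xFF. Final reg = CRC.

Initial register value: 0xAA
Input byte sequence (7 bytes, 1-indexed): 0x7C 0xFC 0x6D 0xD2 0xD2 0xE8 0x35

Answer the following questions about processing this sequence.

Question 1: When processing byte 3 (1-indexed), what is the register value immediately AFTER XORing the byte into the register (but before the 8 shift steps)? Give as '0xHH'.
Answer: 0x53

Derivation:
Register before byte 3: 0x3E
Byte 3: 0x6D
0x3E XOR 0x6D = 0x53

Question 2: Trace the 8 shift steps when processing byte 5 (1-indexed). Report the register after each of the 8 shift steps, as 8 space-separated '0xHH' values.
Answer: 0xA5 0x4D 0x9A 0x33 0x66 0xCC 0x9F 0x39

Derivation:
After byte 1 (0x7C): reg=0x2C
After byte 2 (0xFC): reg=0x3E
After byte 3 (0x6D): reg=0xBE
After byte 4 (0xD2): reg=0x03
Register before byte 5: 0x03
After XOR with byte 0xD2: 0xD1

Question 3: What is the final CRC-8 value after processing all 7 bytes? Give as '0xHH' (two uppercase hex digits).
Answer: 0x24

Derivation:
After byte 1 (0x7C): reg=0x2C
After byte 2 (0xFC): reg=0x3E
After byte 3 (0x6D): reg=0xBE
After byte 4 (0xD2): reg=0x03
After byte 5 (0xD2): reg=0x39
After byte 6 (0xE8): reg=0x39
After byte 7 (0x35): reg=0x24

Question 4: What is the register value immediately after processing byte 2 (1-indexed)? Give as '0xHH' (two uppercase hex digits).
After byte 1 (0x7C): reg=0x2C
After byte 2 (0xFC): reg=0x3E

Answer: 0x3E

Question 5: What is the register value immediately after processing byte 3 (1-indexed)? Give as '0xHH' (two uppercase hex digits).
Answer: 0xBE

Derivation:
After byte 1 (0x7C): reg=0x2C
After byte 2 (0xFC): reg=0x3E
After byte 3 (0x6D): reg=0xBE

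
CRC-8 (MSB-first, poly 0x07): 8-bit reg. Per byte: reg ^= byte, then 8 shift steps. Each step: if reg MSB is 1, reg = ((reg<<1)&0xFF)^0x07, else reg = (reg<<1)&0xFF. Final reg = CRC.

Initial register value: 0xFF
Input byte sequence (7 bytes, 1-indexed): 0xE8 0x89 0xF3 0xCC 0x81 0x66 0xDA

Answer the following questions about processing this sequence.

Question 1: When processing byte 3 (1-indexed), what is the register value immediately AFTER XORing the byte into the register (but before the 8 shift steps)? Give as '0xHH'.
Register before byte 3: 0x8A
Byte 3: 0xF3
0x8A XOR 0xF3 = 0x79

Answer: 0x79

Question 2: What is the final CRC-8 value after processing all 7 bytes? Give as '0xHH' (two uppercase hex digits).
Answer: 0x44

Derivation:
After byte 1 (0xE8): reg=0x65
After byte 2 (0x89): reg=0x8A
After byte 3 (0xF3): reg=0x68
After byte 4 (0xCC): reg=0x75
After byte 5 (0x81): reg=0xC2
After byte 6 (0x66): reg=0x75
After byte 7 (0xDA): reg=0x44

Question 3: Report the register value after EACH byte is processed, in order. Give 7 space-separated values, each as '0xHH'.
0x65 0x8A 0x68 0x75 0xC2 0x75 0x44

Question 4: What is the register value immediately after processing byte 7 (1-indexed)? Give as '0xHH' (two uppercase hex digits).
Answer: 0x44

Derivation:
After byte 1 (0xE8): reg=0x65
After byte 2 (0x89): reg=0x8A
After byte 3 (0xF3): reg=0x68
After byte 4 (0xCC): reg=0x75
After byte 5 (0x81): reg=0xC2
After byte 6 (0x66): reg=0x75
After byte 7 (0xDA): reg=0x44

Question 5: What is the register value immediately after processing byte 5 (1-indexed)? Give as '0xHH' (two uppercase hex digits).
Answer: 0xC2

Derivation:
After byte 1 (0xE8): reg=0x65
After byte 2 (0x89): reg=0x8A
After byte 3 (0xF3): reg=0x68
After byte 4 (0xCC): reg=0x75
After byte 5 (0x81): reg=0xC2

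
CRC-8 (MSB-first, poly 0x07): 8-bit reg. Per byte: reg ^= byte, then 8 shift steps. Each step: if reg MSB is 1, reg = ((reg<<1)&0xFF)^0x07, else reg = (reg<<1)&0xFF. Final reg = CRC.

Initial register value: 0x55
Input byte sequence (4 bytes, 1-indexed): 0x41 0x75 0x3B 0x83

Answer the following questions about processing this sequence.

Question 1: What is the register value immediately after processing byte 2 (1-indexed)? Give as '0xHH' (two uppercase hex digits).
After byte 1 (0x41): reg=0x6C
After byte 2 (0x75): reg=0x4F

Answer: 0x4F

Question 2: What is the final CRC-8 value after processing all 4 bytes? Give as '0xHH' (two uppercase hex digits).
Answer: 0x76

Derivation:
After byte 1 (0x41): reg=0x6C
After byte 2 (0x75): reg=0x4F
After byte 3 (0x3B): reg=0x4B
After byte 4 (0x83): reg=0x76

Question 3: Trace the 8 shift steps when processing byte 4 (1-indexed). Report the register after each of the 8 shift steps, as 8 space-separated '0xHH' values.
After byte 1 (0x41): reg=0x6C
After byte 2 (0x75): reg=0x4F
After byte 3 (0x3B): reg=0x4B
Register before byte 4: 0x4B
After XOR with byte 0x83: 0xC8

Answer: 0x97 0x29 0x52 0xA4 0x4F 0x9E 0x3B 0x76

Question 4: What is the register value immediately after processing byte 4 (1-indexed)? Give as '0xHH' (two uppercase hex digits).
After byte 1 (0x41): reg=0x6C
After byte 2 (0x75): reg=0x4F
After byte 3 (0x3B): reg=0x4B
After byte 4 (0x83): reg=0x76

Answer: 0x76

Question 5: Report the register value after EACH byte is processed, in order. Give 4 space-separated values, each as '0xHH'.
0x6C 0x4F 0x4B 0x76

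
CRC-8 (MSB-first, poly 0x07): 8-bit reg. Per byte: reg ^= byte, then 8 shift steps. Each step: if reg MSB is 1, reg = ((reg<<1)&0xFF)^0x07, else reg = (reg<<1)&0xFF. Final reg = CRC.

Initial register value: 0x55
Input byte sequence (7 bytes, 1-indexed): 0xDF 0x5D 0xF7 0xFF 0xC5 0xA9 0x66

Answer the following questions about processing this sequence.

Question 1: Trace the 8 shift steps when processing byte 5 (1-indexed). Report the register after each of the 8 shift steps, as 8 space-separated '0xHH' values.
After byte 1 (0xDF): reg=0xBF
After byte 2 (0x5D): reg=0xA0
After byte 3 (0xF7): reg=0xA2
After byte 4 (0xFF): reg=0x94
Register before byte 5: 0x94
After XOR with byte 0xC5: 0x51

Answer: 0xA2 0x43 0x86 0x0B 0x16 0x2C 0x58 0xB0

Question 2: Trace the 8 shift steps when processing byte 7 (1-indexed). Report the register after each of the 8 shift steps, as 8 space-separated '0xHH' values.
After byte 1 (0xDF): reg=0xBF
After byte 2 (0x5D): reg=0xA0
After byte 3 (0xF7): reg=0xA2
After byte 4 (0xFF): reg=0x94
After byte 5 (0xC5): reg=0xB0
After byte 6 (0xA9): reg=0x4F
Register before byte 7: 0x4F
After XOR with byte 0x66: 0x29

Answer: 0x52 0xA4 0x4F 0x9E 0x3B 0x76 0xEC 0xDF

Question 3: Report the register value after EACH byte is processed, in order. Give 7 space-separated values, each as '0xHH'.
0xBF 0xA0 0xA2 0x94 0xB0 0x4F 0xDF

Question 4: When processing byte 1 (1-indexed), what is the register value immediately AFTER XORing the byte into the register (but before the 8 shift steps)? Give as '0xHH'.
Answer: 0x8A

Derivation:
Register before byte 1: 0x55
Byte 1: 0xDF
0x55 XOR 0xDF = 0x8A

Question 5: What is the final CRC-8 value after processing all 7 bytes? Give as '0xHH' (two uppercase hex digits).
After byte 1 (0xDF): reg=0xBF
After byte 2 (0x5D): reg=0xA0
After byte 3 (0xF7): reg=0xA2
After byte 4 (0xFF): reg=0x94
After byte 5 (0xC5): reg=0xB0
After byte 6 (0xA9): reg=0x4F
After byte 7 (0x66): reg=0xDF

Answer: 0xDF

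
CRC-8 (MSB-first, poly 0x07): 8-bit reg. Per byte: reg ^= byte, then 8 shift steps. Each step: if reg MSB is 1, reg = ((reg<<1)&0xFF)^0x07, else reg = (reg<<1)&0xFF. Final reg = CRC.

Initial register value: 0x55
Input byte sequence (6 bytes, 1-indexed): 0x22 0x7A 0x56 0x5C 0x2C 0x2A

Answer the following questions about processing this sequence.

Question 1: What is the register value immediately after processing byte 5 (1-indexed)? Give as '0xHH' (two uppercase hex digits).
After byte 1 (0x22): reg=0x42
After byte 2 (0x7A): reg=0xA8
After byte 3 (0x56): reg=0xF4
After byte 4 (0x5C): reg=0x51
After byte 5 (0x2C): reg=0x74

Answer: 0x74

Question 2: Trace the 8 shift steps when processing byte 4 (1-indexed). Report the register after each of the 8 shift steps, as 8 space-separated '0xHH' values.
Answer: 0x57 0xAE 0x5B 0xB6 0x6B 0xD6 0xAB 0x51

Derivation:
After byte 1 (0x22): reg=0x42
After byte 2 (0x7A): reg=0xA8
After byte 3 (0x56): reg=0xF4
Register before byte 4: 0xF4
After XOR with byte 0x5C: 0xA8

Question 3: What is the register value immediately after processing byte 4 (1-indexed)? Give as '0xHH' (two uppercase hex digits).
After byte 1 (0x22): reg=0x42
After byte 2 (0x7A): reg=0xA8
After byte 3 (0x56): reg=0xF4
After byte 4 (0x5C): reg=0x51

Answer: 0x51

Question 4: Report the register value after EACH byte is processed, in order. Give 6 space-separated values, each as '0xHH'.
0x42 0xA8 0xF4 0x51 0x74 0x9D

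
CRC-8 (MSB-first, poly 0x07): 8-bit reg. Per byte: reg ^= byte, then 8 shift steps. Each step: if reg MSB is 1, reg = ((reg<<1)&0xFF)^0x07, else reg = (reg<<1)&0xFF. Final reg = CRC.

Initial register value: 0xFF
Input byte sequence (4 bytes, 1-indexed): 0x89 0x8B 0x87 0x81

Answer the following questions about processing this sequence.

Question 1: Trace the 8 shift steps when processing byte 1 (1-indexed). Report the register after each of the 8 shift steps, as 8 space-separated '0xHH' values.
Answer: 0xEC 0xDF 0xB9 0x75 0xEA 0xD3 0xA1 0x45

Derivation:
Register before byte 1: 0xFF
After XOR with byte 0x89: 0x76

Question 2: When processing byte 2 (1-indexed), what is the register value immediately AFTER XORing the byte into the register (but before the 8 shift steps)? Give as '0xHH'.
Answer: 0xCE

Derivation:
Register before byte 2: 0x45
Byte 2: 0x8B
0x45 XOR 0x8B = 0xCE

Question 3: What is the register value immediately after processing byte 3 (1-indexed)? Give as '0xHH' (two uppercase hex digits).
After byte 1 (0x89): reg=0x45
After byte 2 (0x8B): reg=0x64
After byte 3 (0x87): reg=0xA7

Answer: 0xA7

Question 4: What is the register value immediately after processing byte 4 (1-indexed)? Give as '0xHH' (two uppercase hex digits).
Answer: 0xF2

Derivation:
After byte 1 (0x89): reg=0x45
After byte 2 (0x8B): reg=0x64
After byte 3 (0x87): reg=0xA7
After byte 4 (0x81): reg=0xF2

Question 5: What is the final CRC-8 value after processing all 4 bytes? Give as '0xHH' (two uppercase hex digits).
After byte 1 (0x89): reg=0x45
After byte 2 (0x8B): reg=0x64
After byte 3 (0x87): reg=0xA7
After byte 4 (0x81): reg=0xF2

Answer: 0xF2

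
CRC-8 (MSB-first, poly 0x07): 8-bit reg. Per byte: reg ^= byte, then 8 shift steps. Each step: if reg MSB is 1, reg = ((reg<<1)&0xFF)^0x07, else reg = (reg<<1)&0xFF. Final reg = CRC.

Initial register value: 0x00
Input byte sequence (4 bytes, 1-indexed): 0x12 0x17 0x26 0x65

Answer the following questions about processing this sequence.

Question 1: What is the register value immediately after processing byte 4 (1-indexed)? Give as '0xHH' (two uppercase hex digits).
After byte 1 (0x12): reg=0x7E
After byte 2 (0x17): reg=0x18
After byte 3 (0x26): reg=0xBA
After byte 4 (0x65): reg=0x13

Answer: 0x13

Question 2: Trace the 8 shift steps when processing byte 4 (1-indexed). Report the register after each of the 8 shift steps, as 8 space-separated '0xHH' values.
Answer: 0xB9 0x75 0xEA 0xD3 0xA1 0x45 0x8A 0x13

Derivation:
After byte 1 (0x12): reg=0x7E
After byte 2 (0x17): reg=0x18
After byte 3 (0x26): reg=0xBA
Register before byte 4: 0xBA
After XOR with byte 0x65: 0xDF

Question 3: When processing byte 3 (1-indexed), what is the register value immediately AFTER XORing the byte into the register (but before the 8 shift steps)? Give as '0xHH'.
Answer: 0x3E

Derivation:
Register before byte 3: 0x18
Byte 3: 0x26
0x18 XOR 0x26 = 0x3E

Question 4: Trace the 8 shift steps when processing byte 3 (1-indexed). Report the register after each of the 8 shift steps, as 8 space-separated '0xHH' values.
After byte 1 (0x12): reg=0x7E
After byte 2 (0x17): reg=0x18
Register before byte 3: 0x18
After XOR with byte 0x26: 0x3E

Answer: 0x7C 0xF8 0xF7 0xE9 0xD5 0xAD 0x5D 0xBA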